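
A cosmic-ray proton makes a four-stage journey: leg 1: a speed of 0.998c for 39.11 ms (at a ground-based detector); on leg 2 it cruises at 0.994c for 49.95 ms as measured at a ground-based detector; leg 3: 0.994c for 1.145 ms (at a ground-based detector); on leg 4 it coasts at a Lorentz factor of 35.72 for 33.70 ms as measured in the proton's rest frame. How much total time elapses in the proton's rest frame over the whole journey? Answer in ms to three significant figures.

τ = 41.8 ms

Leg 1: γ = 1/√(1 − 0.998²) = 1/√0.003996 = 15.82; τ_1 = 39.11/15.82 = 2.472 ms.
Leg 2: γ = 1/√(1 − 0.994²) = 1/√0.01196 = 9.142; τ_2 = 49.95/9.142 = 5.464 ms.
Leg 3: γ = 1/√(1 − 0.994²) = 1/√0.01196 = 9.142; τ_3 = 1.145/9.142 = 0.1252 ms.
Leg 4: 33.70 ms is already measured in the proton's rest frame.
Total: 2.472 + 5.464 + 0.1252 + 33.70 ms.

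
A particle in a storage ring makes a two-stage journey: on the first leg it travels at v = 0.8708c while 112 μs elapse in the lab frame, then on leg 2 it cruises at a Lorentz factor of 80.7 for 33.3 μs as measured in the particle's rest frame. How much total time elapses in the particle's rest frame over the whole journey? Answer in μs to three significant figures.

τ = 88.4 μs

Leg 1: γ = 1/√(1 − 0.8708²) = 1/√0.2417 = 2.034; τ_1 = 112/2.034 = 55.06 μs.
Leg 2: 33.3 μs is already measured in the particle's rest frame.
Total: 55.06 + 33.30 μs.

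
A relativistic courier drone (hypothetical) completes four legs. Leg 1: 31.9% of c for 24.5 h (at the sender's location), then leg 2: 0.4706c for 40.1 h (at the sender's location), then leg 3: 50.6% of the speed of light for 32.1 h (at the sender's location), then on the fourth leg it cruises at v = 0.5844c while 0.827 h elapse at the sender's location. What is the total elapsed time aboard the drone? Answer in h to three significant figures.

τ = 87.0 h

Leg 1: β = 0.319; γ = 1/√(1 − 0.319²) = 1/√0.8982 = 1.055; τ_1 = 24.5/1.055 = 23.22 h.
Leg 2: γ = 1/√(1 − 0.4706²) = 1/√0.7785 = 1.133; τ_2 = 40.1/1.133 = 35.38 h.
Leg 3: β = 0.506; γ = 1/√(1 − 0.506²) = 1/√0.7440 = 1.159; τ_3 = 32.1/1.159 = 27.69 h.
Leg 4: γ = 1/√(1 − 0.5844²) = 1/√0.6585 = 1.232; τ_4 = 0.827/1.232 = 0.6711 h.
Total: 23.22 + 35.38 + 27.69 + 0.6711 h.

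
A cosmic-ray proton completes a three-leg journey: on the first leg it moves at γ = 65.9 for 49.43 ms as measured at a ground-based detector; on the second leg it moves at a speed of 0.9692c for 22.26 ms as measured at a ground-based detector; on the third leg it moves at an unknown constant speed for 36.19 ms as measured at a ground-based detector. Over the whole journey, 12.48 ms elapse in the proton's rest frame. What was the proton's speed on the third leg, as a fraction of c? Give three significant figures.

Leg 1: γ = 65.9; τ_1 = 49.43/65.90 = 0.7501 ms.
Leg 2: γ = 1/√(1 − 0.9692²) = 1/√0.06065 = 4.061; τ_2 = 22.26/4.061 = 5.482 ms.
Leg 3: speed unknown; τ_3 = 36.19/γ_3.
Total proper time: 0.7501 + 5.482 + τ_3 = 12.48, so τ_3 = 12.48 − 6.232 = 6.248 ms.
γ_3 = 36.19/6.248 = 5.792; β = √(1 − 1/γ²) = √0.9702.

β = 0.985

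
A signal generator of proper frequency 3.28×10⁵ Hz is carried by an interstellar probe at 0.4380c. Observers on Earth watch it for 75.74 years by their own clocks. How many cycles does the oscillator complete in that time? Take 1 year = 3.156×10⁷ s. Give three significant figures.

γ = 1/√(1 − 0.4380²) = 1/√0.8082 = 1.112
During 75.74 years of lab time, the oscillator's proper time advances by τ = Δt/γ = 75.74/1.112 = 68.09 years = 2.149×10⁹ s.
N = f × τ = 3.28×10⁵ × 2.149×10⁹ = 7.048×10¹⁴.

N = 7.05×10¹⁴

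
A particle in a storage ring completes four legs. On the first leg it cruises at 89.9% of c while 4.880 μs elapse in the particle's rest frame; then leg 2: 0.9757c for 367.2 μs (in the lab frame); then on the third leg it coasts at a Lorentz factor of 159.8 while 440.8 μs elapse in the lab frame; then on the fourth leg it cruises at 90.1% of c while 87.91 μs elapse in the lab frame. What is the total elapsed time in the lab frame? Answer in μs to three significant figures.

Leg 1: β = 0.899; γ = 1/√(1 − 0.899²) = 1/√0.1918 = 2.283; Δt_1 = 2.283 × 4.880 = 11.14 μs.
Leg 2: 367.2 μs is already measured in the lab frame.
Leg 3: 440.8 μs is already measured in the lab frame.
Leg 4: 87.91 μs is already measured in the lab frame.
Total: 11.14 + 367.2 + 440.8 + 87.91 μs.

Δt = 907 μs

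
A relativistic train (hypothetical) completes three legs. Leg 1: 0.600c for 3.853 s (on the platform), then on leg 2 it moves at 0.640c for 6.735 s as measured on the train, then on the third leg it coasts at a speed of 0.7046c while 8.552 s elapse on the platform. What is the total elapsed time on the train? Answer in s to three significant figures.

Leg 1: γ = 1/√(1 − 0.600²) = 5/4 = 1.250; τ_1 = 3.853/1.250 = 3.082 s.
Leg 2: 6.735 s is already measured on the train.
Leg 3: γ = 1/√(1 − 0.7046²) = 1/√0.5035 = 1.409; τ_3 = 8.552/1.409 = 6.069 s.
Total: 3.082 + 6.735 + 6.069 s.

τ = 15.9 s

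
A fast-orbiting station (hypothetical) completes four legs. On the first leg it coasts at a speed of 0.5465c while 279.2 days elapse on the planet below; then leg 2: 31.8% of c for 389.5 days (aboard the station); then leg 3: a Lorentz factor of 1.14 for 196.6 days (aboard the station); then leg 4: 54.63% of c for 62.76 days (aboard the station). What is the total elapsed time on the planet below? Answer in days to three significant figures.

Δt = 989 days

Leg 1: 279.2 days is already measured on the planet below.
Leg 2: β = 0.318; γ = 1/√(1 − 0.318²) = 1/√0.8989 = 1.055; Δt_2 = 1.055 × 389.5 = 410.8 days.
Leg 3: γ = 1.14; Δt_3 = 1.140 × 196.6 = 224.1 days.
Leg 4: β = 0.5463; γ = 1/√(1 − 0.5463²) = 1/√0.7016 = 1.194; Δt_4 = 1.194 × 62.76 = 74.93 days.
Total: 279.2 + 410.8 + 224.1 + 74.93 days.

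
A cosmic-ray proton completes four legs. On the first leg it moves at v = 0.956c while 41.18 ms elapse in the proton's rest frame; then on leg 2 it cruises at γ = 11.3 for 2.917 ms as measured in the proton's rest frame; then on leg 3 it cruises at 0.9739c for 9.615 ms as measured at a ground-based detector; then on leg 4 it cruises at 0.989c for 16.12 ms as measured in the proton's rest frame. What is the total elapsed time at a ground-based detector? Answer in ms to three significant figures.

Leg 1: γ = 1/√(1 − 0.956²) = 1/√0.08606 = 3.409; Δt_1 = 3.409 × 41.18 = 140.4 ms.
Leg 2: γ = 11.3; Δt_2 = 11.30 × 2.917 = 32.96 ms.
Leg 3: 9.615 ms is already measured at a ground-based detector.
Leg 4: γ = 1/√(1 − 0.989²) = 1/√0.02188 = 6.761; Δt_4 = 6.761 × 16.12 = 109.0 ms.
Total: 140.4 + 32.96 + 9.615 + 109.0 ms.

Δt = 292 ms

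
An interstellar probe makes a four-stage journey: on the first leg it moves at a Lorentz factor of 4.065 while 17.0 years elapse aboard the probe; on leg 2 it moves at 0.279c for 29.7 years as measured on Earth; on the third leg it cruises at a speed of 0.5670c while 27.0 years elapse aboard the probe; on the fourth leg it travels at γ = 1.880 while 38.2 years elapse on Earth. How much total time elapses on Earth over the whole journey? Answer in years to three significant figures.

Leg 1: γ = 4.065; Δt_1 = 4.065 × 17.0 = 69.11 years.
Leg 2: 29.7 years is already measured on Earth.
Leg 3: γ = 1/√(1 − 0.5670²) = 1/√0.6785 = 1.214; Δt_3 = 1.214 × 27.0 = 32.78 years.
Leg 4: 38.2 years is already measured on Earth.
Total: 69.11 + 29.70 + 32.78 + 38.20 years.

Δt = 170 years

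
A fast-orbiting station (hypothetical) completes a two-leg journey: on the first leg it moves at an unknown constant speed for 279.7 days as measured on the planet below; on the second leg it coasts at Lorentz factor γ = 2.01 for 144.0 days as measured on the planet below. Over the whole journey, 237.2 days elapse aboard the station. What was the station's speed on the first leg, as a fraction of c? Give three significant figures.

Leg 1: speed unknown; τ_1 = 279.7/γ_1.
Leg 2: γ = 2.01; τ_2 = 144.0/2.010 = 71.64 days.
Total proper time: τ_1 + 71.64 = 237.2, so τ_1 = 237.2 − 71.64 = 165.6 days.
γ_1 = 279.7/165.6 = 1.689; β = √(1 − 1/γ²) = √0.6496.

β = 0.806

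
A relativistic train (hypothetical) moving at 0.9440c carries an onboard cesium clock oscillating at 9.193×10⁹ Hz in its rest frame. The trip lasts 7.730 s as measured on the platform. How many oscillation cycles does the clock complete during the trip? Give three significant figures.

N = 2.34×10¹⁰

γ = 1/√(1 − 0.9440²) = 1/√0.1089 = 3.031
The oscillator's own cycle count is N = f × τ where τ is the proper time on the train. τ = Δt/γ = 7.730/3.031 = 2.550 s = 2.550×10⁰ s.
N = 9.193×10⁹ × 2.550×10⁰ = 2.345×10¹⁰.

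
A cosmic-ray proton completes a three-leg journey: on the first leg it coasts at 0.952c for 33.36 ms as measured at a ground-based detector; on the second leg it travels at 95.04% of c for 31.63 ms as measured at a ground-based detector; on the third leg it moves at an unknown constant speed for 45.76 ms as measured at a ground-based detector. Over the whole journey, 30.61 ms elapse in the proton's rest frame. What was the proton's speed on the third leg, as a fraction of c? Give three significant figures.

β = 0.973

Leg 1: γ = 1/√(1 − 0.952²) = 1/√0.09370 = 3.267; τ_1 = 33.36/3.267 = 10.21 ms.
Leg 2: β = 0.9504; γ = 1/√(1 − 0.9504²) = 1/√0.09674 = 3.215; τ_2 = 31.63/3.215 = 9.838 ms.
Leg 3: speed unknown; τ_3 = 45.76/γ_3.
Total proper time: 10.21 + 9.838 + τ_3 = 30.61, so τ_3 = 30.61 − 20.05 = 10.56 ms.
γ_3 = 45.76/10.56 = 4.333; β = √(1 − 1/γ²) = √0.9467.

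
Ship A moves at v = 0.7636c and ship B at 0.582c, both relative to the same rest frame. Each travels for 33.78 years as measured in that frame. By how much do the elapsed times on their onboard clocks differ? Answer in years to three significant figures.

|τ_A − τ_B| = 5.66 years

A: γ = 1/√(1 − 0.7636²) = 1/√0.4169 = 1.549; τ_A = 33.78/1.549 = 21.81 years.
B: γ = 1/√(1 − 0.582²) = 1/√0.6613 = 1.230; τ_B = 33.78/1.230 = 27.47 years.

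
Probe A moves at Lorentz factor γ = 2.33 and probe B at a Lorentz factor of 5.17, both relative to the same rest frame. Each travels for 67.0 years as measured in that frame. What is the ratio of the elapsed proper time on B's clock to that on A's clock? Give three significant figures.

A: γ = 2.33. B: γ = 5.17.
τ_A/τ_B = γ_B/γ_A = 5.170/2.330 = 2.219, so τ_B/τ_A = 0.4507.

τ_B/τ_A = 0.451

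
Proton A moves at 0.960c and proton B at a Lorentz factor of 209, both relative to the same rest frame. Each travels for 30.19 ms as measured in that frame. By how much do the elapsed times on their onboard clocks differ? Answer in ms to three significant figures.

A: γ = 1/√(1 − 0.960²) = 1/√0.07840 = 3.571; τ_A = 30.19/3.571 = 8.453 ms.
B: γ = 209; τ_B = 30.19/209.0 = 0.1444 ms.

|τ_A − τ_B| = 8.31 ms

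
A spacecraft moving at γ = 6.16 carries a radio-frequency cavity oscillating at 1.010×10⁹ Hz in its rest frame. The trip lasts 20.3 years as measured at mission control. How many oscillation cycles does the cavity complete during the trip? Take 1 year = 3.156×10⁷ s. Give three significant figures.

N = 1.05×10¹⁷

γ = 6.16
The oscillator's own cycle count is N = f × τ where τ is the proper time aboard the spacecraft. τ = Δt/γ = 20.3/6.160 = 3.295 years = 1.040×10⁸ s.
N = 1.010×10⁹ × 1.040×10⁸ = 1.050×10¹⁷.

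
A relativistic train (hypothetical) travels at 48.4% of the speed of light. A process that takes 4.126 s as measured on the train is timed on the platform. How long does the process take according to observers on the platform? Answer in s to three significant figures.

β = 0.484; γ = 1/√(1 − 0.484²) = 1/√0.7657 = 1.143
The interval measured on the train is the proper time (both events occur at the same place in that frame); the lab-frame interval is Δt = γτ = 1.143 × 4.126 s.

Δt = 4.72 s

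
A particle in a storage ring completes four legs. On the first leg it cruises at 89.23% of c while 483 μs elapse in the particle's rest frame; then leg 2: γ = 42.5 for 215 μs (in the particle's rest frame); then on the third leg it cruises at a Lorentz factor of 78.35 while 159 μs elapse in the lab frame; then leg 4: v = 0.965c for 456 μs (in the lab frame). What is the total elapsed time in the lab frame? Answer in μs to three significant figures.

Δt = 1.08×10⁴ μs

Leg 1: β = 0.8923; γ = 1/√(1 − 0.8923²) = 1/√0.2038 = 2.215; Δt_1 = 2.215 × 483 = 1070 μs.
Leg 2: γ = 42.5; Δt_2 = 42.50 × 215 = 9137 μs.
Leg 3: 159 μs is already measured in the lab frame.
Leg 4: 456 μs is already measured in the lab frame.
Total: 1070 + 9137 + 159.0 + 456.0 μs.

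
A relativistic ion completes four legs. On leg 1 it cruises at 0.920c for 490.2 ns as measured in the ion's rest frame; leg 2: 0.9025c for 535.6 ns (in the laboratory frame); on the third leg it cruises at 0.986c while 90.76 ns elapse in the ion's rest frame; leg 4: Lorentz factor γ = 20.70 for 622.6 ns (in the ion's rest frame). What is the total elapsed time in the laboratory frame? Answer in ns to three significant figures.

Δt = 1.52×10⁴ ns

Leg 1: γ = 1/√(1 − 0.920²) = 1/√0.1536 = 2.552; Δt_1 = 2.552 × 490.2 = 1251 ns.
Leg 2: 535.6 ns is already measured in the laboratory frame.
Leg 3: γ = 1/√(1 − 0.986²) = 1/√0.02780 = 5.997; Δt_3 = 5.997 × 90.76 = 544.3 ns.
Leg 4: γ = 20.70; Δt_4 = 20.70 × 622.6 = 1.289×10⁴ ns.
Total: 1251 + 535.6 + 544.3 + 1.289×10⁴ ns.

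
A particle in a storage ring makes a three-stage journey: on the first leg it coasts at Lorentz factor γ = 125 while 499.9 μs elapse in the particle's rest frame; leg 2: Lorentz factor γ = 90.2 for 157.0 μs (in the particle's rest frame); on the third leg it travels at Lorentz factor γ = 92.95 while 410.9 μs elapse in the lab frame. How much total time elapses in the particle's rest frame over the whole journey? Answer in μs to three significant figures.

Leg 1: 499.9 μs is already measured in the particle's rest frame.
Leg 2: 157.0 μs is already measured in the particle's rest frame.
Leg 3: γ = 92.95; τ_3 = 410.9/92.95 = 4.421 μs.
Total: 499.9 + 157.0 + 4.421 μs.

τ = 661 μs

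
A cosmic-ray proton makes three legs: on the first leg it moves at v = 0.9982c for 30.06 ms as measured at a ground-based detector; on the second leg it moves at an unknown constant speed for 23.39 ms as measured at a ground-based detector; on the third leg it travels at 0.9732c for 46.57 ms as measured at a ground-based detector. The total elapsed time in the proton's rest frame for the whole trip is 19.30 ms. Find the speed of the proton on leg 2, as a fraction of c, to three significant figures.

Leg 1: γ = 1/√(1 − 0.9982²) = 1/√0.003597 = 16.67; τ_1 = 30.06/16.67 = 1.803 ms.
Leg 2: speed unknown; τ_2 = 23.39/γ_2.
Leg 3: γ = 1/√(1 − 0.9732²) = 1/√0.05288 = 4.349; τ_3 = 46.57/4.349 = 10.71 ms.
Total proper time: 1.803 + τ_2 + 10.71 = 19.30, so τ_2 = 19.30 − 12.51 = 6.788 ms.
γ_2 = 23.39/6.788 = 3.446; β = √(1 − 1/γ²) = √0.9158.

β = 0.957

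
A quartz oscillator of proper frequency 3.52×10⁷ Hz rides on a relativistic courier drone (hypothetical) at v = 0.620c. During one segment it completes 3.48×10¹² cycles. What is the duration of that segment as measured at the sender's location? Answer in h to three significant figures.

Δt = 35.0 h

γ = 1/√(1 − 0.620²) = 1/√0.6156 = 1.275
Proper time for N cycles: τ = N/f = 3.48×10¹²/(3.52×10⁷) = 9.886×10⁴ s = 27.46 h.
Lab-frame duration Δt = γτ = 1.275 × 27.46 = 35.00 h.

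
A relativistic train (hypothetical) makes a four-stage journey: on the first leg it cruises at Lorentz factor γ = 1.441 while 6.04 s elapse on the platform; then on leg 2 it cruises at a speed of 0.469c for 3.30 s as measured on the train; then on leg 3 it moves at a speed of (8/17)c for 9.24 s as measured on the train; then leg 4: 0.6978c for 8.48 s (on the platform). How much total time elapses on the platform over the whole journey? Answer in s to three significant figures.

Δt = 28.7 s

Leg 1: 6.04 s is already measured on the platform.
Leg 2: γ = 1/√(1 − 0.469²) = 1/√0.7800 = 1.132; Δt_2 = 1.132 × 3.30 = 3.736 s.
Leg 3: γ = 1/√(1 − (8/17)²) = 17/15 ≈ 1.133; Δt_3 = 1.133 × 9.24 = 10.47 s.
Leg 4: 8.48 s is already measured on the platform.
Total: 6.040 + 3.736 + 10.47 + 8.480 s.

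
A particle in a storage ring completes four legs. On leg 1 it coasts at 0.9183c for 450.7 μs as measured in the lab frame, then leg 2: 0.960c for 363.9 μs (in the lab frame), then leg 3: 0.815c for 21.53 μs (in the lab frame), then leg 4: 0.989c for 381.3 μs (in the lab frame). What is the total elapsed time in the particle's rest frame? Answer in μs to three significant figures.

Leg 1: γ = 1/√(1 − 0.9183²) = 1/√0.1567 = 2.526; τ_1 = 450.7/2.526 = 178.4 μs.
Leg 2: γ = 1/√(1 − 0.960²) = 25/7 ≈ 3.571; τ_2 = 363.9/3.571 = 101.9 μs.
Leg 3: γ = 1/√(1 − 0.815²) = 1/√0.3358 = 1.726; τ_3 = 21.53/1.726 = 12.48 μs.
Leg 4: γ = 1/√(1 − 0.989²) = 1/√0.02188 = 6.761; τ_4 = 381.3/6.761 = 56.40 μs.
Total: 178.4 + 101.9 + 12.48 + 56.40 μs.

τ = 349 μs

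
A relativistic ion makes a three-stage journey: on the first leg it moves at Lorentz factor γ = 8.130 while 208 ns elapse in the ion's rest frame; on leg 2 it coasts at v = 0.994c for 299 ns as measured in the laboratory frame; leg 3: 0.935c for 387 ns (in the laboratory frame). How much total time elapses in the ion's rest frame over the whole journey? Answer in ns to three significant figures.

τ = 378 ns

Leg 1: 208 ns is already measured in the ion's rest frame.
Leg 2: γ = 1/√(1 − 0.994²) = 1/√0.01196 = 9.142; τ_2 = 299/9.142 = 32.70 ns.
Leg 3: γ = 1/√(1 − 0.935²) = 1/√0.1258 = 2.820; τ_3 = 387/2.820 = 137.2 ns.
Total: 208.0 + 32.70 + 137.2 ns.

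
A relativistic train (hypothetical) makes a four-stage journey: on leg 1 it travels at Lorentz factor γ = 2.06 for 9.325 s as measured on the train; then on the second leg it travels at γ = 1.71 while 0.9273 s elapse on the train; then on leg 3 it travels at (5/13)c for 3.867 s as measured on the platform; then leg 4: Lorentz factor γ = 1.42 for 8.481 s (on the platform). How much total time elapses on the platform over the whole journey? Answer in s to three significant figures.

Leg 1: γ = 2.06; Δt_1 = 2.060 × 9.325 = 19.21 s.
Leg 2: γ = 1.71; Δt_2 = 1.710 × 0.9273 = 1.586 s.
Leg 3: 3.867 s is already measured on the platform.
Leg 4: 8.481 s is already measured on the platform.
Total: 19.21 + 1.586 + 3.867 + 8.481 s.

Δt = 33.1 s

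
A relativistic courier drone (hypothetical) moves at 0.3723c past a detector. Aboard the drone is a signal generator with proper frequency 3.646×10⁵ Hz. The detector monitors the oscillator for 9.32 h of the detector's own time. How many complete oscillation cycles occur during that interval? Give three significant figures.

γ = 1/√(1 − 0.3723²) = 1/√0.8614 = 1.077
During 9.32 h of lab time, the oscillator's proper time advances by τ = Δt/γ = 9.32/1.077 = 8.650 h = 3.114×10⁴ s.
N = f × τ = 3.646×10⁵ × 3.114×10⁴ = 1.135×10¹⁰.

N = 1.14×10¹⁰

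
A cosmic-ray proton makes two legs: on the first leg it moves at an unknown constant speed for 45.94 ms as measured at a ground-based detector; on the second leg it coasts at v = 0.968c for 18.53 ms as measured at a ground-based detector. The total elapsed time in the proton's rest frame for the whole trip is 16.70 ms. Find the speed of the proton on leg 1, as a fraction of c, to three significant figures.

Leg 1: speed unknown; τ_1 = 45.94/γ_1.
Leg 2: γ = 1/√(1 − 0.968²) = 1/√0.06298 = 3.985; τ_2 = 18.53/3.985 = 4.650 ms.
Total proper time: τ_1 + 4.650 = 16.70, so τ_1 = 16.70 − 4.650 = 12.05 ms.
γ_1 = 45.94/12.05 = 3.812; β = √(1 − 1/γ²) = √0.9312.

β = 0.965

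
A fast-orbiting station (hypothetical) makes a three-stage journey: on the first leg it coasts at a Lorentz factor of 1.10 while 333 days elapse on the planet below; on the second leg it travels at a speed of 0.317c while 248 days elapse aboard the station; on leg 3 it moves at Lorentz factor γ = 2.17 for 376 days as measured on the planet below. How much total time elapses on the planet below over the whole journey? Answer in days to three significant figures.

Leg 1: 333 days is already measured on the planet below.
Leg 2: γ = 1/√(1 − 0.317²) = 1/√0.8995 = 1.054; Δt_2 = 1.054 × 248 = 261.5 days.
Leg 3: 376 days is already measured on the planet below.
Total: 333.0 + 261.5 + 376.0 days.

Δt = 970 days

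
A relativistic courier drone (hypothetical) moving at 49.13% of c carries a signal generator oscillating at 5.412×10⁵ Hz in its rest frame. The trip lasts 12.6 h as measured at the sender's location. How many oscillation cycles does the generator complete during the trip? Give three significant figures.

N = 2.14×10¹⁰

β = 0.4913; γ = 1/√(1 − 0.4913²) = 1/√0.7586 = 1.148
The oscillator's own cycle count is N = f × τ where τ is the proper time aboard the drone. τ = Δt/γ = 12.6/1.148 = 10.97 h = 3.951×10⁴ s.
N = 5.412×10⁵ × 3.951×10⁴ = 2.138×10¹⁰.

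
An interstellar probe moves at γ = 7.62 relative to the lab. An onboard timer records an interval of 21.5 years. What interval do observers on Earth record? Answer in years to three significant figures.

γ = 7.62
The interval measured aboard the probe is the proper time (both events occur at the same place in that frame); the lab-frame interval is Δt = γτ = 7.620 × 21.5 years.

Δt = 164 years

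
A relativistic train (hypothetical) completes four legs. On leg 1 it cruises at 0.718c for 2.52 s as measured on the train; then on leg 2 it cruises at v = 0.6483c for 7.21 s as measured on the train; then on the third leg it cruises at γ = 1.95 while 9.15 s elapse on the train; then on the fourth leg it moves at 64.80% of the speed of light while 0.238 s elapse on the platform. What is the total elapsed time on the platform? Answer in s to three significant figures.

Δt = 31.2 s

Leg 1: γ = 1/√(1 − 0.718²) = 1/√0.4845 = 1.437; Δt_1 = 1.437 × 2.52 = 3.620 s.
Leg 2: γ = 1/√(1 − 0.6483²) = 1/√0.5797 = 1.313; Δt_2 = 1.313 × 7.21 = 9.470 s.
Leg 3: γ = 1.95; Δt_3 = 1.950 × 9.15 = 17.84 s.
Leg 4: 0.238 s is already measured on the platform.
Total: 3.620 + 9.470 + 17.84 + 0.2380 s.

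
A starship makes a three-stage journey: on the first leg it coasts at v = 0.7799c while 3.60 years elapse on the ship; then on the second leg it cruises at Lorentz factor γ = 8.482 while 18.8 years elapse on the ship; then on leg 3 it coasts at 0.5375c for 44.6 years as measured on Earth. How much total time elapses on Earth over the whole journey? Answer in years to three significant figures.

Δt = 210 years

Leg 1: γ = 1/√(1 − 0.7799²) = 1/√0.3918 = 1.598; Δt_1 = 1.598 × 3.60 = 5.752 years.
Leg 2: γ = 8.482; Δt_2 = 8.482 × 18.8 = 159.5 years.
Leg 3: 44.6 years is already measured on Earth.
Total: 5.752 + 159.5 + 44.60 years.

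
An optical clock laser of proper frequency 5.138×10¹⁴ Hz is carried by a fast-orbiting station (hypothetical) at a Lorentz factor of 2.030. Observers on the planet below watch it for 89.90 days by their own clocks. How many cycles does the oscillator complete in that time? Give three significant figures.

N = 1.97×10²¹

γ = 2.030
During 89.90 days of lab time, the oscillator's proper time advances by τ = Δt/γ = 89.90/2.030 = 44.29 days = 3.826×10⁶ s.
N = f × τ = 5.138×10¹⁴ × 3.826×10⁶ = 1.966×10²¹.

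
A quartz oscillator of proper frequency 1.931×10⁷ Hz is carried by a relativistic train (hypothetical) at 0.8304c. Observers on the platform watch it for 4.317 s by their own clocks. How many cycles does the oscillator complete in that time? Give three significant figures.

N = 4.64×10⁷

γ = 1/√(1 − 0.8304²) = 1/√0.3104 = 1.795
During 4.317 s of lab time, the oscillator's proper time advances by τ = Δt/γ = 4.317/1.795 = 2.405 s = 2.405×10⁰ s.
N = f × τ = 1.931×10⁷ × 2.405×10⁰ = 4.645×10⁷.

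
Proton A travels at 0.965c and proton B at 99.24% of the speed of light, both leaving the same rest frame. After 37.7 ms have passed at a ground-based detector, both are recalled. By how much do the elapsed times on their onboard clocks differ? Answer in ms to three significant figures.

A: γ = 1/√(1 − 0.965²) = 1/√0.06878 = 3.813; τ_A = 37.7/3.813 = 9.887 ms.
B: β = 0.9924; γ = 1/√(1 − 0.9924²) = 1/√0.01514 = 8.127; τ_B = 37.7/8.127 = 4.639 ms.

|τ_A − τ_B| = 5.25 ms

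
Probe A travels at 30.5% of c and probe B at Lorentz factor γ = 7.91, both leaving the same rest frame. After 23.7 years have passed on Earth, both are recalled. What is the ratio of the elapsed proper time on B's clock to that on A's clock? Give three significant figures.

τ_B/τ_A = 0.133

A: β = 0.305; γ = 1/√(1 − 0.305²) = 1/√0.9070 = 1.050. B: γ = 7.91.
τ_A/τ_B = γ_B/γ_A = 7.910/1.050 = 7.533, so τ_B/τ_A = 0.1327.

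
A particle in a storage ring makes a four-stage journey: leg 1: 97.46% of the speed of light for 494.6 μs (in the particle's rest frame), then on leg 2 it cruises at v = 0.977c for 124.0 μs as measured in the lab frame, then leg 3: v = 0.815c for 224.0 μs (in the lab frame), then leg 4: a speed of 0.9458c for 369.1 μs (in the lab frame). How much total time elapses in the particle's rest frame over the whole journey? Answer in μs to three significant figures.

Leg 1: 494.6 μs is already measured in the particle's rest frame.
Leg 2: γ = 1/√(1 − 0.977²) = 1/√0.04547 = 4.690; τ_2 = 124.0/4.690 = 26.44 μs.
Leg 3: γ = 1/√(1 − 0.815²) = 1/√0.3358 = 1.726; τ_3 = 224.0/1.726 = 129.8 μs.
Leg 4: γ = 1/√(1 − 0.9458²) = 1/√0.1055 = 3.079; τ_4 = 369.1/3.079 = 119.9 μs.
Total: 494.6 + 26.44 + 129.8 + 119.9 μs.

τ = 771 μs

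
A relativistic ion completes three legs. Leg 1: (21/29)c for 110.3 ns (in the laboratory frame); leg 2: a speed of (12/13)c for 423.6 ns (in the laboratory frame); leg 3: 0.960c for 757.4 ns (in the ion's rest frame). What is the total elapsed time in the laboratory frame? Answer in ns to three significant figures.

Δt = 3240 ns

Leg 1: 110.3 ns is already measured in the laboratory frame.
Leg 2: 423.6 ns is already measured in the laboratory frame.
Leg 3: γ = 1/√(1 − 0.960²) = 25/7 ≈ 3.571; Δt_3 = 3.571 × 757.4 = 2705 ns.
Total: 110.3 + 423.6 + 2705 ns.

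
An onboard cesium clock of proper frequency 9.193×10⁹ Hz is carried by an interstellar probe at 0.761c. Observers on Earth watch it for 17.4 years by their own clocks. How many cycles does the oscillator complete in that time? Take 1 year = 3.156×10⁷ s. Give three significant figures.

γ = 1/√(1 − 0.761²) = 1/√0.4209 = 1.541
During 17.4 years of lab time, the oscillator's proper time advances by τ = Δt/γ = 17.4/1.541 = 11.29 years = 3.563×10⁸ s.
N = f × τ = 9.193×10⁹ × 3.563×10⁸ = 3.275×10¹⁸.

N = 3.28×10¹⁸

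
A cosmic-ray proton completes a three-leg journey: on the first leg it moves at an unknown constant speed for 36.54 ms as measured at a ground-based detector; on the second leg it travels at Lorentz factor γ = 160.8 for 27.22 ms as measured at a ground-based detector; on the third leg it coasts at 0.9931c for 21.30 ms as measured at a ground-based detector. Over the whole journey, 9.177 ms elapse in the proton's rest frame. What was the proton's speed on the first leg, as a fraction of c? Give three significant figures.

Leg 1: speed unknown; τ_1 = 36.54/γ_1.
Leg 2: γ = 160.8; τ_2 = 27.22/160.8 = 0.1693 ms.
Leg 3: γ = 1/√(1 − 0.9931²) = 1/√0.01375 = 8.527; τ_3 = 21.30/8.527 = 2.498 ms.
Total proper time: τ_1 + 0.1693 + 2.498 = 9.177, so τ_1 = 9.177 − 2.667 = 6.510 ms.
γ_1 = 36.54/6.510 = 5.613; β = √(1 − 1/γ²) = √0.9683.

β = 0.984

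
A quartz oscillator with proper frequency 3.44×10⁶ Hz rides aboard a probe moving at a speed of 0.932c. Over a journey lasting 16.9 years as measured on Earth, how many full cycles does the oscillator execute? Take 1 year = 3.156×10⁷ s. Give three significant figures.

γ = 1/√(1 − 0.932²) = 1/√0.1314 = 2.759
The oscillator's own cycle count is N = f × τ where τ is the proper time aboard the probe. τ = Δt/γ = 16.9/2.759 = 6.126 years = 1.933×10⁸ s.
N = 3.44×10⁶ × 1.933×10⁸ = 6.650×10¹⁴.

N = 6.65×10¹⁴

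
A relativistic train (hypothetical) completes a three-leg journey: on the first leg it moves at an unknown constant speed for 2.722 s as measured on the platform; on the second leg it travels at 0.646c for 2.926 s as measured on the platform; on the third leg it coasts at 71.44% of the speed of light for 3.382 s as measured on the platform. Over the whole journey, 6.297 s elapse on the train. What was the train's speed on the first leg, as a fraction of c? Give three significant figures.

Leg 1: speed unknown; τ_1 = 2.722/γ_1.
Leg 2: γ = 1/√(1 − 0.646²) = 1/√0.5827 = 1.310; τ_2 = 2.926/1.310 = 2.234 s.
Leg 3: β = 0.7144; γ = 1/√(1 − 0.7144²) = 1/√0.4896 = 1.429; τ_3 = 3.382/1.429 = 2.367 s.
Total proper time: τ_1 + 2.234 + 2.367 = 6.297, so τ_1 = 6.297 − 4.600 = 1.697 s.
γ_1 = 2.722/1.697 = 1.604; β = √(1 − 1/γ²) = √0.6113.

β = 0.782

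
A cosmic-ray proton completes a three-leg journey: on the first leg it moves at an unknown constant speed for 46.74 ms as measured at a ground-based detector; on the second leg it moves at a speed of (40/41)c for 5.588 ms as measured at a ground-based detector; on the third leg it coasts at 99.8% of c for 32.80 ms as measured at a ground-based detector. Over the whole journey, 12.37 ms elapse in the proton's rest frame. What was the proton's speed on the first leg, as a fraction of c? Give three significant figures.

β = 0.981

Leg 1: speed unknown; τ_1 = 46.74/γ_1.
Leg 2: γ = 1/√(1 − (40/41)²) = 41/9 ≈ 4.556; τ_2 = 5.588/4.556 = 1.227 ms.
Leg 3: β = 0.998; γ = 1/√(1 − 0.998²) = 1/√0.003996 = 15.82; τ_3 = 32.80/15.82 = 2.073 ms.
Total proper time: τ_1 + 1.227 + 2.073 = 12.37, so τ_1 = 12.37 − 3.300 = 9.070 ms.
γ_1 = 46.74/9.070 = 5.153; β = √(1 − 1/γ²) = √0.9623.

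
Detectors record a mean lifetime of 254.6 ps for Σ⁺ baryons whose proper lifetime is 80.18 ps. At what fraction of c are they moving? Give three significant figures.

γ = Δt/τ₀ = 254.6/80.18 = 3.175
β = √(1 − 1/γ²) = √(1 − 0.09918) = √0.9008

β = 0.949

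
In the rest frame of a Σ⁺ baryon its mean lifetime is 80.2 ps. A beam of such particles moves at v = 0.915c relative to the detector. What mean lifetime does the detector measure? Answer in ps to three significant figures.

γ = 1/√(1 − 0.915²) = 1/√0.1628 = 2.479
The rest-frame lifetime is the proper time; the lab measures the dilated interval Δt = γτ₀ = 2.479 × 80.2 ps.

Δt = 199 ps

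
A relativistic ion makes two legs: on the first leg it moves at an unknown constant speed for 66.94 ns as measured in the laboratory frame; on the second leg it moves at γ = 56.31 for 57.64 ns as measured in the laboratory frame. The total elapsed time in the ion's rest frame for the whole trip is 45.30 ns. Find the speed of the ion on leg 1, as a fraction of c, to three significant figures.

Leg 1: speed unknown; τ_1 = 66.94/γ_1.
Leg 2: γ = 56.31; τ_2 = 57.64/56.31 = 1.024 ns.
Total proper time: τ_1 + 1.024 = 45.30, so τ_1 = 45.30 − 1.024 = 44.28 ns.
γ_1 = 66.94/44.28 = 1.512; β = √(1 − 1/γ²) = √0.5625.

β = 0.750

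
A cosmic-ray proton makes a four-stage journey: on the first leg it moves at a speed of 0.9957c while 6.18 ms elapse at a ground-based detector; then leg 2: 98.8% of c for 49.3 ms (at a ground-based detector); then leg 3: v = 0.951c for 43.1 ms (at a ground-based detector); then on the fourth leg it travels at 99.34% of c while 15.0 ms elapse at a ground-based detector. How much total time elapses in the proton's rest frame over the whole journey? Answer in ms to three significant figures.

Leg 1: γ = 1/√(1 − 0.9957²) = 1/√0.008582 = 10.79; τ_1 = 6.18/10.79 = 0.5725 ms.
Leg 2: β = 0.988; γ = 1/√(1 − 0.988²) = 1/√0.02386 = 6.474; τ_2 = 49.3/6.474 = 7.615 ms.
Leg 3: γ = 1/√(1 − 0.951²) = 1/√0.09560 = 3.234; τ_3 = 43.1/3.234 = 13.33 ms.
Leg 4: β = 0.9934; γ = 1/√(1 − 0.9934²) = 1/√0.01316 = 8.718; τ_4 = 15.0/8.718 = 1.721 ms.
Total: 0.5725 + 7.615 + 13.33 + 1.721 ms.

τ = 23.2 ms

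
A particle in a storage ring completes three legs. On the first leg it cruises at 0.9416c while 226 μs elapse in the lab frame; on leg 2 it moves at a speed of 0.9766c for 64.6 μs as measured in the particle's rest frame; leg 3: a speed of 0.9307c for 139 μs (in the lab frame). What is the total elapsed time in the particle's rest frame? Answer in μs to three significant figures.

Leg 1: γ = 1/√(1 − 0.9416²) = 1/√0.1134 = 2.970; τ_1 = 226/2.970 = 76.10 μs.
Leg 2: 64.6 μs is already measured in the particle's rest frame.
Leg 3: γ = 1/√(1 − 0.9307²) = 1/√0.1338 = 2.734; τ_3 = 139/2.734 = 50.84 μs.
Total: 76.10 + 64.60 + 50.84 μs.

τ = 192 μs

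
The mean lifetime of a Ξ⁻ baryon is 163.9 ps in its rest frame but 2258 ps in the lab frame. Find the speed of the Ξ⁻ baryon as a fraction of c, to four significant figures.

v = 0.9974c

γ = Δt/τ₀ = 2258/163.9 = 13.78
β = √(1 − 1/γ²) = √(1 − 0.005269) = √0.9947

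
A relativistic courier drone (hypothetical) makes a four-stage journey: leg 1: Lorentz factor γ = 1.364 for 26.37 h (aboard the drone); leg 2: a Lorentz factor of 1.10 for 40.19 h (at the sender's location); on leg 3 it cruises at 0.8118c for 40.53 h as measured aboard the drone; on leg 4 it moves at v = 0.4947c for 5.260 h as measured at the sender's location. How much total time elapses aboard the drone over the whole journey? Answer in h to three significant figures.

Leg 1: 26.37 h is already measured aboard the drone.
Leg 2: γ = 1.10; τ_2 = 40.19/1.100 = 36.54 h.
Leg 3: 40.53 h is already measured aboard the drone.
Leg 4: γ = 1/√(1 − 0.4947²) = 1/√0.7553 = 1.151; τ_4 = 5.260/1.151 = 4.571 h.
Total: 26.37 + 36.54 + 40.53 + 4.571 h.

τ = 108 h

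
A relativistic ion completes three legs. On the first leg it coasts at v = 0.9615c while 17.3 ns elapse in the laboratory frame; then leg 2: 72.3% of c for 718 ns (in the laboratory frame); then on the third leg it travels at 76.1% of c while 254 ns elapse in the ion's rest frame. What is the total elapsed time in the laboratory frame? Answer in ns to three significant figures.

Δt = 1130 ns

Leg 1: 17.3 ns is already measured in the laboratory frame.
Leg 2: 718 ns is already measured in the laboratory frame.
Leg 3: β = 0.761; γ = 1/√(1 − 0.761²) = 1/√0.4209 = 1.541; Δt_3 = 1.541 × 254 = 391.5 ns.
Total: 17.30 + 718.0 + 391.5 ns.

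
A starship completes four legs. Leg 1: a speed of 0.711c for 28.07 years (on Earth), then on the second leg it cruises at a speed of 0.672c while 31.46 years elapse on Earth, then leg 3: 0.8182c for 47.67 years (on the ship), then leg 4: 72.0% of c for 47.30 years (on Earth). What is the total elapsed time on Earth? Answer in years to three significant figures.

Leg 1: 28.07 years is already measured on Earth.
Leg 2: 31.46 years is already measured on Earth.
Leg 3: γ = 1/√(1 − 0.8182²) = 1/√0.3305 = 1.739; Δt_3 = 1.739 × 47.67 = 82.91 years.
Leg 4: 47.30 years is already measured on Earth.
Total: 28.07 + 31.46 + 82.91 + 47.30 years.

Δt = 190 years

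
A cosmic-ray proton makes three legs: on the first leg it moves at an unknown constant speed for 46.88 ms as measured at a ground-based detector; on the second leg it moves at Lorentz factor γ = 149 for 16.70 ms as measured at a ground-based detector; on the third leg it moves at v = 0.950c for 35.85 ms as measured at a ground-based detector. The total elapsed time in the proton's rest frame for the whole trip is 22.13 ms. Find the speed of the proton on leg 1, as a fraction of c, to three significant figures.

Leg 1: speed unknown; τ_1 = 46.88/γ_1.
Leg 2: γ = 149; τ_2 = 16.70/149.0 = 0.1121 ms.
Leg 3: γ = 1/√(1 − 0.950²) = 1/√0.09750 = 3.203; τ_3 = 35.85/3.203 = 11.19 ms.
Total proper time: τ_1 + 0.1121 + 11.19 = 22.13, so τ_1 = 22.13 − 11.31 = 10.82 ms.
γ_1 = 46.88/10.82 = 4.331; β = √(1 − 1/γ²) = √0.9467.

β = 0.973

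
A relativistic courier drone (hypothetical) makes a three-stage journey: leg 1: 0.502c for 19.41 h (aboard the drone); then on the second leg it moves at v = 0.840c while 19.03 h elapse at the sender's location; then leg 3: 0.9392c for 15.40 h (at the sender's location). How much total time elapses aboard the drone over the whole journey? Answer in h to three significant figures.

Leg 1: 19.41 h is already measured aboard the drone.
Leg 2: γ = 1/√(1 − 0.840²) = 1/√0.2944 = 1.843; τ_2 = 19.03/1.843 = 10.33 h.
Leg 3: γ = 1/√(1 − 0.9392²) = 1/√0.1179 = 2.912; τ_3 = 15.40/2.912 = 5.288 h.
Total: 19.41 + 10.33 + 5.288 h.

τ = 35.0 h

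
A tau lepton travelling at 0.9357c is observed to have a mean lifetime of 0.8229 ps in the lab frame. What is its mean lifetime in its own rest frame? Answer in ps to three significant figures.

τ₀ = 0.290 ps

γ = 1/√(1 − 0.9357²) = 1/√0.1245 = 2.834
The lab-frame lifetime is the dilated interval; the proper lifetime is τ₀ = Δt/γ = 0.8229/2.834 ps.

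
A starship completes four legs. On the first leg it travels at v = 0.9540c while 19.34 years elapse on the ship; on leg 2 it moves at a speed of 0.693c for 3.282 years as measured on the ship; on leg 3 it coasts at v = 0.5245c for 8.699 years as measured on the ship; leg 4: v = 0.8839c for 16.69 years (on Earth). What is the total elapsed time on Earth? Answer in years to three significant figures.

Leg 1: γ = 1/√(1 − 0.9540²) = 1/√0.08988 = 3.335; Δt_1 = 3.335 × 19.34 = 64.51 years.
Leg 2: γ = 1/√(1 − 0.693²) = 1/√0.5198 = 1.387; Δt_2 = 1.387 × 3.282 = 4.552 years.
Leg 3: γ = 1/√(1 − 0.5245²) = 1/√0.7249 = 1.175; Δt_3 = 1.175 × 8.699 = 10.22 years.
Leg 4: 16.69 years is already measured on Earth.
Total: 64.51 + 4.552 + 10.22 + 16.69 years.

Δt = 96.0 years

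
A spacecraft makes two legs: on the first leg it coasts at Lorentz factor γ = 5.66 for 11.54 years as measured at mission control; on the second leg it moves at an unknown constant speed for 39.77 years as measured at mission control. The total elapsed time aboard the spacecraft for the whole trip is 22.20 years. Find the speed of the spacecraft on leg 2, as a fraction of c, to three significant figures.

Leg 1: γ = 5.66; τ_1 = 11.54/5.660 = 2.039 years.
Leg 2: speed unknown; τ_2 = 39.77/γ_2.
Total proper time: 2.039 + τ_2 = 22.20, so τ_2 = 22.20 − 2.039 = 20.16 years.
γ_2 = 39.77/20.16 = 1.973; β = √(1 − 1/γ²) = √0.7430.

β = 0.862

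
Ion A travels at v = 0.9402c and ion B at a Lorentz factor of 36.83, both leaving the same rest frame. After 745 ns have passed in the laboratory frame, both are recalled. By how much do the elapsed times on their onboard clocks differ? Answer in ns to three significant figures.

|τ_A − τ_B| = 234 ns

A: γ = 1/√(1 − 0.9402²) = 1/√0.1160 = 2.936; τ_A = 745/2.936 = 253.8 ns.
B: γ = 36.83; τ_B = 745/36.83 = 20.23 ns.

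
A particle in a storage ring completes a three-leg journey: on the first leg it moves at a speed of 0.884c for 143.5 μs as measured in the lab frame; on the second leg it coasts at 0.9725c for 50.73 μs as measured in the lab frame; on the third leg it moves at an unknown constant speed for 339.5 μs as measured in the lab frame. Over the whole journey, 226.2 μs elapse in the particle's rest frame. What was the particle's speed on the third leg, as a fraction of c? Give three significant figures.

Leg 1: γ = 1/√(1 − 0.884²) = 1/√0.2185 = 2.139; τ_1 = 143.5/2.139 = 67.08 μs.
Leg 2: γ = 1/√(1 − 0.9725²) = 1/√0.05424 = 4.294; τ_2 = 50.73/4.294 = 11.82 μs.
Leg 3: speed unknown; τ_3 = 339.5/γ_3.
Total proper time: 67.08 + 11.82 + τ_3 = 226.2, so τ_3 = 226.2 − 78.90 = 147.3 μs.
γ_3 = 339.5/147.3 = 2.305; β = √(1 − 1/γ²) = √0.8118.

β = 0.901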